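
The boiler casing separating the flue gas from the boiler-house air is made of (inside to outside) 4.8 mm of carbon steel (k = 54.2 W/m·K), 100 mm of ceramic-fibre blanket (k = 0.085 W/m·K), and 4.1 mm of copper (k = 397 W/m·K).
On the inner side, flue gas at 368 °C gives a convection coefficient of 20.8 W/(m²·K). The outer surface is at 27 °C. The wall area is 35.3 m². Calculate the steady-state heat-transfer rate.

Q ≈ 9830 W

Series thermal resistances:
R_inner film = 1/(h_i·A) = 1/(20.8×35.3) = 0.001362 K/W
R_carbon steel = L/(kA) = 0.0048/(54.2×35.3) = 2.509×10^-6 K/W
R_ceramic-fibre blanket = L/(kA) = 0.1/(0.085×35.3) = 0.03333 K/W
R_copper = L/(kA) = 0.0041/(397×35.3) = 2.926×10^-7 K/W
R_total = 0.03469 K/W
Q = ΔT / R_total = 341 / 0.03469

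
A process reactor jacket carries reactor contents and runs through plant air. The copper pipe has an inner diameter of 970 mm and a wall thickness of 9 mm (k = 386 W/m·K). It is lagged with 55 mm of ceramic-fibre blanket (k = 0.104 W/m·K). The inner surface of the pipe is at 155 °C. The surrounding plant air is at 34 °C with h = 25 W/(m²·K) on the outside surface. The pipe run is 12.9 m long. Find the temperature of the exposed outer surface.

T ≈ 42.1 °C

Per-layer cylindrical resistances, series-summed:
R_copper pipe wall = ln(494/485)/(2π×386×12.9) = 5.877×10^-7 K/W
R_ceramic-fibre blanket = ln(549/494)/(2π×0.104×12.9) = 0.01252 K/W
R_outer film = 1/(h_o·2πr_oL) = 1/(25×2π×0.549×12.9) = 8.989×10^-4 K/W
R_total = 0.01342 K/W
Q = ΔT/R_total = 121/0.01342
Q = 9010 W
T_interface = T_inner − Q·ΣR(inner→interface) = 155 − 9010×0.01252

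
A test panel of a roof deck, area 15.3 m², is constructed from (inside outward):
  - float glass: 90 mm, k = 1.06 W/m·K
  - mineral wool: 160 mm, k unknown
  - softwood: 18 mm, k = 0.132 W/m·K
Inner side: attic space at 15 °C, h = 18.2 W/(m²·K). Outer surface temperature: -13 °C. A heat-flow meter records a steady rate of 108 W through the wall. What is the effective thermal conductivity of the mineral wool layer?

k ≈ 0.0434 W/(m·K)

Thermal resistances in series:
R_inner film = 1/(h_i·A) = 1/(18.2×15.3) = 0.003591 K/W
R_float glass = L/(kA) = 0.09/(1.06×15.3) = 0.005549 K/W
R_softwood = L/(kA) = 0.018/(0.132×15.3) = 0.008913 K/W
Sum of known resistances R_other = 0.01805 K/W
Total R = ΔT/Q = 28/108 = 0.2593 K/W
R_mineral wool = R_total − R_other = 0.2412 K/W
k = L/(R·A) = 0.16/(0.2412×15.3)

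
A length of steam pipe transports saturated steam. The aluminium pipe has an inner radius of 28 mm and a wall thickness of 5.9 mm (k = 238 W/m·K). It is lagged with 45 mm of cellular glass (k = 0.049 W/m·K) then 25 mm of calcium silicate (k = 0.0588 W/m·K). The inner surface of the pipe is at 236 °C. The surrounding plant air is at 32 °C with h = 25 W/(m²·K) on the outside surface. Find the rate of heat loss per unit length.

Per-layer cylindrical resistances, series-summed:
R_aluminium pipe wall = ln(33.9/28)/(2π×238×1) = 1.279×10^-4 K/W
R_cellular glass = ln(78.9/33.9)/(2π×0.049×1) = 2.744 K/W
R_calcium silicate = ln(103.9/78.9)/(2π×0.0588×1) = 0.745 K/W
R_outer film = 1/(h_o·2πr_oL) = 1/(25×2π×0.1039×1) = 0.06127 K/W
R_total = 3.55 K/W
Q = ΔT/R_total = 204/3.55

q′ ≈ 57.5 W/m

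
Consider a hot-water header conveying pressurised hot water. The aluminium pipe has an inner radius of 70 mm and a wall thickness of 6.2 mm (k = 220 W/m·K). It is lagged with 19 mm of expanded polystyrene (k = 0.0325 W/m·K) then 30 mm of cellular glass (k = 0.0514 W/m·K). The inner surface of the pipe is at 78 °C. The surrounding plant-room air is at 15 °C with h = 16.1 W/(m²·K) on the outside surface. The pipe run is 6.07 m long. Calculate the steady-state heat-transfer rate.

Cylindrical conduction, so R = ln(r₂/r₁)/(2πkL) per layer, in series:
R_aluminium pipe wall = ln(76.2/70)/(2π×220×6.07) = 1.011×10^-5 K/W
R_expanded polystyrene = ln(95.2/76.2)/(2π×0.0325×6.07) = 0.1796 K/W
R_cellular glass = ln(125.2/95.2)/(2π×0.0514×6.07) = 0.1397 K/W
R_outer film = 1/(h_o·2πr_oL) = 1/(16.1×2π×0.1252×6.07) = 0.01301 K/W
R_total = 0.3324 K/W
Q = ΔT/R_total = 63/0.3324

Q ≈ 190 W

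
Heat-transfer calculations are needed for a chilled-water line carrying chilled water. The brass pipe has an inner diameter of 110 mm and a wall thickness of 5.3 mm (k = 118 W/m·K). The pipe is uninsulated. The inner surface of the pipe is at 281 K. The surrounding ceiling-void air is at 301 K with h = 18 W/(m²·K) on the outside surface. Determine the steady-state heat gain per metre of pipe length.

For a radial system each layer contributes R = ln(r_out/r_in)/(2πkL); films add R = 1/(hA).
R_brass pipe wall = ln(60.3/55)/(2π×118×1) = 1.241×10^-4 K/W
R_outer film = 1/(h_o·2πr_oL) = 1/(18×2π×0.0603×1) = 0.1466 K/W
R_total = 0.1468 K/W
Q = ΔT/R_total = 20/0.1468

q′ ≈ 136 W/m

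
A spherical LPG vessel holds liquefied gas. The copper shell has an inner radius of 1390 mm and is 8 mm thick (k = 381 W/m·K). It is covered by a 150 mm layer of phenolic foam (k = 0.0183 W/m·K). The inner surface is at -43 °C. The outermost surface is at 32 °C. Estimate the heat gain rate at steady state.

Q ≈ 249 W

Radial (spherical) resistances in series:
R_copper shell = (1/1.39 − 1/1.398)/(4π×381) = 8.599×10^-7 K/W
R_phenolic foam = (1/1.398 − 1/1.548)/(4π×0.0183) = 0.3014 K/W
R_total = 0.3014 K/W
Q = ΔT/R_total = 75/0.3014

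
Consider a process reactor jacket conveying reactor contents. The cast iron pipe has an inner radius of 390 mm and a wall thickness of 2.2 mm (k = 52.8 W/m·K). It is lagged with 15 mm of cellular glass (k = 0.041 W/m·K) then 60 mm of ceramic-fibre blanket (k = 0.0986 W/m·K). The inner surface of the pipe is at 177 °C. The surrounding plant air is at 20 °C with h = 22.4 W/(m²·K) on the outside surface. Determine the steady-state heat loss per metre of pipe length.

q′ ≈ 410 W/m

Radial resistances (cylindrical: R_cond = ln(r_o/r_i)/(2πkL), R_conv = 1/(h·2πrL)):
R_cast iron pipe wall = ln(392.2/390)/(2π×52.8×1) = 1.696×10^-5 K/W
R_cellular glass = ln(407.2/392.2)/(2π×0.041×1) = 0.1457 K/W
R_ceramic-fibre blanket = ln(467.2/407.2)/(2π×0.0986×1) = 0.2219 K/W
R_outer film = 1/(h_o·2πr_oL) = 1/(22.4×2π×0.4672×1) = 0.01521 K/W
R_total = 0.3828 K/W
Q = ΔT/R_total = 157/0.3828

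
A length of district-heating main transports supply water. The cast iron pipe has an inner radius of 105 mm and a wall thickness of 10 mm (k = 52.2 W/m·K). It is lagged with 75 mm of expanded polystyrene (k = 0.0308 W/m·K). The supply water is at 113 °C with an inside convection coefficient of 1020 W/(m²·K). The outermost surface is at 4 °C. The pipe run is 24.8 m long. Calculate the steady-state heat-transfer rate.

Treating each annulus and film as a series resistance:
R_inner film = 1/(h_i·2πr₁L) = 1/(1020×2π×0.105×24.8) = 5.992×10^-5 K/W
R_cast iron pipe wall = ln(115/105)/(2π×52.2×24.8) = 1.118×10^-5 K/W
R_expanded polystyrene = ln(190/115)/(2π×0.0308×24.8) = 0.1046 K/W
R_total = 0.1047 K/W
Q = ΔT/R_total = 109/0.1047

Q ≈ 1040 W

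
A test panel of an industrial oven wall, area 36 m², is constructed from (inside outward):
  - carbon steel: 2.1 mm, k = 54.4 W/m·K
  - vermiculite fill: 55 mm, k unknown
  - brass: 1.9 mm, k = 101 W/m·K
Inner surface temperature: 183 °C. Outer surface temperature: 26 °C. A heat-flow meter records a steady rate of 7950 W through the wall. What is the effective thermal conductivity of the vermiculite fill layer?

Model the wall as resistances in series:
R_carbon steel = L/(kA) = 0.0021/(54.4×36) = 1.072×10^-6 K/W
R_brass = L/(kA) = 0.0019/(101×36) = 5.226×10^-7 K/W
Sum of known resistances R_other = 1.595×10^-6 K/W
Total R = ΔT/Q = 157/7950 = 0.01975 K/W
R_vermiculite fill = R_total − R_other = 0.01975 K/W
k = L/(R·A) = 0.055/(0.01975×36)

k ≈ 0.0774 W/(m·K)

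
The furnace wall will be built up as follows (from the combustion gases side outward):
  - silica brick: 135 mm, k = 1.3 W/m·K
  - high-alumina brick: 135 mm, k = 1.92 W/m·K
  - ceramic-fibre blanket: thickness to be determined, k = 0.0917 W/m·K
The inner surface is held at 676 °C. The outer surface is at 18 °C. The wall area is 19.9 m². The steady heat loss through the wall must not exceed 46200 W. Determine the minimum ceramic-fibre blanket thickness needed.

Model the wall as resistances in series:
R_silica brick = L/(kA) = 0.135/(1.3×19.9) = 0.005218 K/W
R_high-alumina brick = L/(kA) = 0.135/(1.92×19.9) = 0.003533 K/W
Sum of the known resistances R_other = 0.008752 K/W
Required total resistance R_tot = ΔT/Q_allow = 658/46200 = 0.01424 K/W
R_ceramic-fibre blanket = R_tot − R_other = 0.005491 K/W
L = R·k·A = 0.005491×0.0917×19.9

L ≈ 10 mm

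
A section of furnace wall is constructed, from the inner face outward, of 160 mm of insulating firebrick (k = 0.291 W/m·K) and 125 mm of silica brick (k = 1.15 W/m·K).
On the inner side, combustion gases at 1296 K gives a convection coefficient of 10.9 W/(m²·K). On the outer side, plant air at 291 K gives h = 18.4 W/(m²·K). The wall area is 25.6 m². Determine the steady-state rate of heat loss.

Series thermal resistances:
R_inner film = 1/(h_i·A) = 1/(10.9×25.6) = 0.003584 K/W
R_insulating firebrick = L/(kA) = 0.16/(0.291×25.6) = 0.02148 K/W
R_silica brick = L/(kA) = 0.125/(1.15×25.6) = 0.004246 K/W
R_outer film = 1/(h_o·A) = 1/(18.4×25.6) = 0.002123 K/W
R_total = 0.03143 K/W
Q = ΔT / R_total = 1005 / 0.03143

Q ≈ 32000 W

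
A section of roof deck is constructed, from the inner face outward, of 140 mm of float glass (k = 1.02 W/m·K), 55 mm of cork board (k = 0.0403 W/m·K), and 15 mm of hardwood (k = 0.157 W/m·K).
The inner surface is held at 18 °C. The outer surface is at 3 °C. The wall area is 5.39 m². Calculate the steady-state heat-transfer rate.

Series thermal resistances:
R_float glass = L/(kA) = 0.14/(1.02×5.39) = 0.02546 K/W
R_cork board = L/(kA) = 0.055/(0.0403×5.39) = 0.2532 K/W
R_hardwood = L/(kA) = 0.015/(0.157×5.39) = 0.01773 K/W
R_total = 0.2964 K/W
Q = ΔT / R_total = 15 / 0.2964

Q ≈ 50.6 W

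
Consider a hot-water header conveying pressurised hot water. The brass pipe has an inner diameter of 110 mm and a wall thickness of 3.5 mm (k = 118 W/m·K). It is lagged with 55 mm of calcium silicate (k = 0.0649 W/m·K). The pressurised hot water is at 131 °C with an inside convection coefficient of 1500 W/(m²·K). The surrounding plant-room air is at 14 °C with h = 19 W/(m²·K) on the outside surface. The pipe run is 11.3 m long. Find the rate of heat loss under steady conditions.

Per-layer cylindrical resistances, series-summed:
R_inner film = 1/(h_i·2πr₁L) = 1/(1500×2π×0.055×11.3) = 1.707×10^-4 K/W
R_brass pipe wall = ln(58.5/55)/(2π×118×11.3) = 7.364×10^-6 K/W
R_calcium silicate = ln(113.5/58.5)/(2π×0.0649×11.3) = 0.1438 K/W
R_outer film = 1/(h_o·2πr_oL) = 1/(19×2π×0.1135×11.3) = 0.006531 K/W
R_total = 0.1505 K/W
Q = ΔT/R_total = 117/0.1505

Q ≈ 777 W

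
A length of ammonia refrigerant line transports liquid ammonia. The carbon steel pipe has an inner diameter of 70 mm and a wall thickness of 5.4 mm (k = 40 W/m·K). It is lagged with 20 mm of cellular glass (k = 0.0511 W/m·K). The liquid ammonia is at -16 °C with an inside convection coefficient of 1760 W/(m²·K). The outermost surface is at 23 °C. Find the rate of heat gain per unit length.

q′ ≈ 31.1 W/m

Treating each annulus and film as a series resistance:
R_inner film = 1/(h_i·2πr₁L) = 1/(1760×2π×0.035×1) = 0.002584 K/W
R_carbon steel pipe wall = ln(40.4/35)/(2π×40×1) = 5.709×10^-4 K/W
R_cellular glass = ln(60.4/40.4)/(2π×0.0511×1) = 1.253 K/W
R_total = 1.256 K/W
Q = ΔT/R_total = 39/1.256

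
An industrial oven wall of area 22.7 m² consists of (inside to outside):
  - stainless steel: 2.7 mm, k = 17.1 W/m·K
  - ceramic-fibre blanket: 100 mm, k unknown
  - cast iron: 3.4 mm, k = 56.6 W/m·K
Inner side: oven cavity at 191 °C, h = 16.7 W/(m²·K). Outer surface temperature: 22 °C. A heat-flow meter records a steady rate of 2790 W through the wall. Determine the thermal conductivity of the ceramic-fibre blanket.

k ≈ 0.0761 W/(m·K)

Series thermal resistances:
R_inner film = 1/(h_i·A) = 1/(16.7×22.7) = 0.002638 K/W
R_stainless steel = L/(kA) = 0.0027/(17.1×22.7) = 6.956×10^-6 K/W
R_cast iron = L/(kA) = 0.0034/(56.6×22.7) = 2.646×10^-6 K/W
Sum of known resistances R_other = 0.002647 K/W
Total R = ΔT/Q = 169/2790 = 0.06057 K/W
R_ceramic-fibre blanket = R_total − R_other = 0.05793 K/W
k = L/(R·A) = 0.1/(0.05793×22.7)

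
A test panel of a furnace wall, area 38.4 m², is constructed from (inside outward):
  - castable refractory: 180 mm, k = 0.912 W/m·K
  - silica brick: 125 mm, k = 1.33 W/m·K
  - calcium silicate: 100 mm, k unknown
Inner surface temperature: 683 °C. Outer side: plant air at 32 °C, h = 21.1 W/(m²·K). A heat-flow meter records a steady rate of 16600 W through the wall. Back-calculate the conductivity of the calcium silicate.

k ≈ 0.0857 W/(m·K)

Thermal resistances in series:
R_castable refractory = L/(kA) = 0.18/(0.912×38.4) = 0.00514 K/W
R_silica brick = L/(kA) = 0.125/(1.33×38.4) = 0.002448 K/W
R_outer film = 1/(h_o·A) = 1/(21.1×38.4) = 0.001234 K/W
Sum of known resistances R_other = 0.008822 K/W
Total R = ΔT/Q = 651/16600 = 0.03922 K/W
R_calcium silicate = R_total − R_other = 0.0304 K/W
k = L/(R·A) = 0.1/(0.0304×38.4)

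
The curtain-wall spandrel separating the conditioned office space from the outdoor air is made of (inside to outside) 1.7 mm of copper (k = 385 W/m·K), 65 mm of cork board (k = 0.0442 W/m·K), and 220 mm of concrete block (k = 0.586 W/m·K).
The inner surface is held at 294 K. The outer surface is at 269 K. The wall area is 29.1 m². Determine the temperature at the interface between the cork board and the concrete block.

T ≈ 274 K

Using the resistance-network approach (series):
R_copper = L/(kA) = 0.0017/(385×29.1) = 1.517×10^-7 K/W
R_cork board = L/(kA) = 0.065/(0.0442×29.1) = 0.05054 K/W
R_concrete block = L/(kA) = 0.22/(0.586×29.1) = 0.0129 K/W
R_total = 0.06344 K/W;  Q = ΔT/R_total = 25/0.06344 = 394.1 W
T_interface = T_inner − Q·ΣR(inner→interface) = 294 − 394×0.05054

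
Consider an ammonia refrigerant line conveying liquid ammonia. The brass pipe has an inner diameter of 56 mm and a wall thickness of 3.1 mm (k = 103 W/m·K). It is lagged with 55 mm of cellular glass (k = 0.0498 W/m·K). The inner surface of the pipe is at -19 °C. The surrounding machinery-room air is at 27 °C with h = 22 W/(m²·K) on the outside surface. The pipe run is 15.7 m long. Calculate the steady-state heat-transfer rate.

Q ≈ 216 W

Cylindrical conduction, so R = ln(r₂/r₁)/(2πkL) per layer, in series:
R_brass pipe wall = ln(31.1/28)/(2π×103×15.7) = 1.033×10^-5 K/W
R_cellular glass = ln(86.1/31.1)/(2π×0.0498×15.7) = 0.2073 K/W
R_outer film = 1/(h_o·2πr_oL) = 1/(22×2π×0.0861×15.7) = 0.005352 K/W
R_total = 0.2126 K/W
Q = ΔT/R_total = 46/0.2126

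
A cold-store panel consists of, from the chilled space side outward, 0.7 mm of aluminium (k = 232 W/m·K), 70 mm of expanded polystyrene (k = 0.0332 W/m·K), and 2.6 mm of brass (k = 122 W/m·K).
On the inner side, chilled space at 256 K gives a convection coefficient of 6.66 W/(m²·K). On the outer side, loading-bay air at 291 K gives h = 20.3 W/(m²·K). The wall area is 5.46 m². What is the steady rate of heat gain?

Series thermal resistances:
R_inner film = 1/(h_i·A) = 1/(6.66×5.46) = 0.0275 K/W
R_aluminium = L/(kA) = 0.0007/(232×5.46) = 5.526×10^-7 K/W
R_expanded polystyrene = L/(kA) = 0.07/(0.0332×5.46) = 0.3862 K/W
R_brass = L/(kA) = 0.0026/(122×5.46) = 3.903×10^-6 K/W
R_outer film = 1/(h_o·A) = 1/(20.3×5.46) = 0.009022 K/W
R_total = 0.4227 K/W
Q = ΔT / R_total = 35 / 0.4227

Q ≈ 82.8 W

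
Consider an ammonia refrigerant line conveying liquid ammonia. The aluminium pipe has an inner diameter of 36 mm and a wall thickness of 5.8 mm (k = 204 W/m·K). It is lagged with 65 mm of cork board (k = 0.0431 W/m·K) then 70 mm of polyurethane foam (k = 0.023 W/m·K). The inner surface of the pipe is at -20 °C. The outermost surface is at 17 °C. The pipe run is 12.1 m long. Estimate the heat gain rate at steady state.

Q ≈ 50.4 W

Per-layer cylindrical resistances, series-summed:
R_aluminium pipe wall = ln(23.8/18)/(2π×204×12.1) = 1.801×10^-5 K/W
R_cork board = ln(88.8/23.8)/(2π×0.0431×12.1) = 0.4018 K/W
R_polyurethane foam = ln(158.8/88.8)/(2π×0.023×12.1) = 0.3324 K/W
R_total = 0.7343 K/W
Q = ΔT/R_total = 37/0.7343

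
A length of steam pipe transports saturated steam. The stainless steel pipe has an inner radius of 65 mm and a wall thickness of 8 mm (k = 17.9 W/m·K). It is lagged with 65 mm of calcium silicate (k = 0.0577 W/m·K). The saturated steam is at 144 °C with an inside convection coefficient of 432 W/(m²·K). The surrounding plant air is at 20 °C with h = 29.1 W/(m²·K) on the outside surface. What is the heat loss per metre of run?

Cylindrical conduction, so R = ln(r₂/r₁)/(2πkL) per layer, in series:
R_inner film = 1/(h_i·2πr₁L) = 1/(432×2π×0.065×1) = 0.005668 K/W
R_stainless steel pipe wall = ln(73/65)/(2π×17.9×1) = 0.001032 K/W
R_calcium silicate = ln(138/73)/(2π×0.0577×1) = 1.756 K/W
R_outer film = 1/(h_o·2πr_oL) = 1/(29.1×2π×0.138×1) = 0.03963 K/W
R_total = 1.803 K/W
Q = ΔT/R_total = 124/1.803

q′ ≈ 68.8 W/m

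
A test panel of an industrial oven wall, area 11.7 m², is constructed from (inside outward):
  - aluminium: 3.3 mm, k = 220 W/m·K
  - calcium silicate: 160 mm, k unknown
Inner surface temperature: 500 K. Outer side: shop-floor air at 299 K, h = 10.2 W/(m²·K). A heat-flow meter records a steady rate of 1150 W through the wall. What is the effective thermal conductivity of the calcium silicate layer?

Thermal resistances in series:
R_aluminium = L/(kA) = 0.0033/(220×11.7) = 1.282×10^-6 K/W
R_outer film = 1/(h_o·A) = 1/(10.2×11.7) = 0.008379 K/W
Sum of known resistances R_other = 0.008381 K/W
Total R = ΔT/Q = 201/1150 = 0.1748 K/W
R_calcium silicate = R_total − R_other = 0.1664 K/W
k = L/(R·A) = 0.16/(0.1664×11.7)

k ≈ 0.0822 W/(m·K)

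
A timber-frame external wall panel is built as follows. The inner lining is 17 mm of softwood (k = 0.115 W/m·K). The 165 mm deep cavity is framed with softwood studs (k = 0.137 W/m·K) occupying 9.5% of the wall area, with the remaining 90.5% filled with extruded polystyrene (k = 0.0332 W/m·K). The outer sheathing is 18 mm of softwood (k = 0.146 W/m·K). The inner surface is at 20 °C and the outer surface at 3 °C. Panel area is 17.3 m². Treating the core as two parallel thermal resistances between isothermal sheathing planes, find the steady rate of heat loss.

Sheathing layers in series; stud and cavity paths in parallel between them.
R_inner = 0.017/(0.115×17.3) = 0.008545 K/W
R_stud  = 0.165/(0.137×0.095×17.3) = 0.7328 K/W
R_cav   = 0.165/(0.0332×0.905×17.3) = 0.3174 K/W
1/R_core = 1/R_stud + 1/R_cav → R_core = 0.2215 K/W
R_outer = 0.018/(0.146×17.3) = 0.007126 K/W
R_total = 0.2372 K/W
Q = ΔT/R_total = 17/0.2372

Q ≈ 71.7 W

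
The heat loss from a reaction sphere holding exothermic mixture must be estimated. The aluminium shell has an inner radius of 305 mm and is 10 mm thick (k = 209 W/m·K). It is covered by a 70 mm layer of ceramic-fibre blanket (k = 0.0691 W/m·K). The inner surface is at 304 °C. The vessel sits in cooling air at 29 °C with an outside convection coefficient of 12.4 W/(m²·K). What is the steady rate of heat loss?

Q ≈ 388 W

Radial (spherical) resistances in series:
R_aluminium shell = (1/0.305 − 1/0.315)/(4π×209) = 3.963×10^-5 K/W
R_ceramic-fibre blanket = (1/0.315 − 1/0.385)/(4π×0.0691) = 0.6647 K/W
R_outer film = 1/(h·4πr_o²) = 1/(12.4×4π×0.385²) = 0.0433 K/W
R_total = 0.7081 K/W
Q = ΔT/R_total = 275/0.7081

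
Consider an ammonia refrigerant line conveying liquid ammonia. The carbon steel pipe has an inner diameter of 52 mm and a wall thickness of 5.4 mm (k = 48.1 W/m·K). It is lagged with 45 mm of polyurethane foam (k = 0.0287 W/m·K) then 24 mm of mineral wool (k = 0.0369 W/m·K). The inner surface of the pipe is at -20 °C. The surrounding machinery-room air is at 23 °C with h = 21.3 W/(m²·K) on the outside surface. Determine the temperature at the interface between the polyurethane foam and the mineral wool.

T ≈ 14.3 °C

Cylindrical conduction, so R = ln(r₂/r₁)/(2πkL) per layer, in series:
R_carbon steel pipe wall = ln(31.4/26)/(2π×48.1×1) = 6.244×10^-4 K/W
R_polyurethane foam = ln(76.4/31.4)/(2π×0.0287×1) = 4.931 K/W
R_mineral wool = ln(100.4/76.4)/(2π×0.0369×1) = 1.178 K/W
R_outer film = 1/(h_o·2πr_oL) = 1/(21.3×2π×0.1004×1) = 0.07442 K/W
R_total = 6.184 K/W
Q = ΔT/R_total = 43/6.184
Q = 6.95 W/m
T_interface = T_inner + Q·ΣR(inner→interface) = -20 + 6.95×4.932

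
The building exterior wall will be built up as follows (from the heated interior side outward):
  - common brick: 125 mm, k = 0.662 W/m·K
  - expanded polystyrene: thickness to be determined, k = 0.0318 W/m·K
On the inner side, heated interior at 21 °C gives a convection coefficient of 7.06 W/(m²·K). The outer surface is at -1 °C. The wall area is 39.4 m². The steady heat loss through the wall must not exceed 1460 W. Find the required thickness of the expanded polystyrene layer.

L ≈ 8.37 mm

Series thermal resistances:
R_inner film = 1/(h_i·A) = 1/(7.06×39.4) = 0.003595 K/W
R_common brick = L/(kA) = 0.125/(0.662×39.4) = 0.004792 K/W
Sum of the known resistances R_other = 0.008387 K/W
Required total resistance R_tot = ΔT/Q_allow = 22/1460 = 0.01507 K/W
R_expanded polystyrene = R_tot − R_other = 0.006681 K/W
L = R·k·A = 0.006681×0.0318×39.4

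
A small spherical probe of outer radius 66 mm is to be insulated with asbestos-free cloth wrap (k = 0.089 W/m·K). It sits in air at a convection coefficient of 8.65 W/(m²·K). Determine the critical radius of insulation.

r_cr ≈ 20.6 mm

For a sphere r_cr = 2k/h = 2×0.089/8.65
r_cr = 20.6 mm; since the bare radius (66 mm) is above r_cr, any added insulation will reduce heat loss.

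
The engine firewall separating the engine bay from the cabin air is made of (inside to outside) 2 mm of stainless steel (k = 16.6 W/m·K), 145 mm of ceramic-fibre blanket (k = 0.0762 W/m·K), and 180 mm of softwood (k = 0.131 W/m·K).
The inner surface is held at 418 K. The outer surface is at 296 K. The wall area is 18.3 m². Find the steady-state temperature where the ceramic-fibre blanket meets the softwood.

T ≈ 347 K

Thermal resistances in series:
R_stainless steel = L/(kA) = 0.002/(16.6×18.3) = 6.584×10^-6 K/W
R_ceramic-fibre blanket = L/(kA) = 0.145/(0.0762×18.3) = 0.104 K/W
R_softwood = L/(kA) = 0.18/(0.131×18.3) = 0.07508 K/W
R_total = 0.1791 K/W;  Q = ΔT/R_total = 122/0.1791 = 681.3 W
T_interface = T_inner − Q·ΣR(inner→interface) = 418 − 681×0.104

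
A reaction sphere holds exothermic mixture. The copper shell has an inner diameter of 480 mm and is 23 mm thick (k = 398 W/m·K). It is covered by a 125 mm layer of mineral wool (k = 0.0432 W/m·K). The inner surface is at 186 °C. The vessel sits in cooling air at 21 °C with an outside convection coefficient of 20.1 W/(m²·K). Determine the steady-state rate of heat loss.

Radial (spherical) resistances in series:
R_copper shell = (1/0.24 − 1/0.263)/(4π×398) = 7.286×10^-5 K/W
R_mineral wool = (1/0.263 − 1/0.388)/(4π×0.0432) = 2.256 K/W
R_outer film = 1/(h·4πr_o²) = 1/(20.1×4π×0.388²) = 0.0263 K/W
R_total = 2.283 K/W
Q = ΔT/R_total = 165/2.283

Q ≈ 72.3 W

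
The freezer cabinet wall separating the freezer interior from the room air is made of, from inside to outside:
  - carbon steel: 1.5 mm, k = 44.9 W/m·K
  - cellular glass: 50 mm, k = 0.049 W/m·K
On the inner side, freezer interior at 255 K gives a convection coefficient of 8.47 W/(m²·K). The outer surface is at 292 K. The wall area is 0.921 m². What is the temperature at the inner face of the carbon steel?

Treating each layer as a thermal resistance in series:
R_inner film = 1/(h_i·A) = 1/(8.47×0.921) = 0.1282 K/W
R_carbon steel = L/(kA) = 0.0015/(44.9×0.921) = 3.627×10^-5 K/W
R_cellular glass = L/(kA) = 0.05/(0.049×0.921) = 1.108 K/W
R_total = 1.236 K/W;  Q = ΔT/R_total = 37/1.236 = 29.93 W
T_interface = T_inner + Q·ΣR(inner→interface) = 255 + 29.9×0.1282

T ≈ 259 K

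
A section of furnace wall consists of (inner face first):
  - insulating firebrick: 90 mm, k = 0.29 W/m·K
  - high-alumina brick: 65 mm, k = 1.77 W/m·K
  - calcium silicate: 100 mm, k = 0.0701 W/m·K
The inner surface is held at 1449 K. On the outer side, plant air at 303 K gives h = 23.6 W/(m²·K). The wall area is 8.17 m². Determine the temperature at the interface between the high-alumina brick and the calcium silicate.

T ≈ 1230 K

Thermal resistances in series:
R_insulating firebrick = L/(kA) = 0.09/(0.29×8.17) = 0.03799 K/W
R_high-alumina brick = L/(kA) = 0.065/(1.77×8.17) = 0.004495 K/W
R_calcium silicate = L/(kA) = 0.1/(0.0701×8.17) = 0.1746 K/W
R_outer film = 1/(h_o·A) = 1/(23.6×8.17) = 0.005186 K/W
R_total = 0.2223 K/W;  Q = ΔT/R_total = 1146/0.2223 = 5156 W
T_interface = T_inner − Q·ΣR(inner→interface) = 1449 − 5160×0.04248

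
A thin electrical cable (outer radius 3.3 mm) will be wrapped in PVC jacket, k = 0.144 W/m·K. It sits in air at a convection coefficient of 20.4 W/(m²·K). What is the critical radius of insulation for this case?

r_cr ≈ 7.06 mm

For a cylinder r_cr = k/h = 0.144/20.4
r_cr = 7.06 mm; since the bare radius (3.3 mm) is below r_cr, adding a thin layer of insulation will *increase* heat loss.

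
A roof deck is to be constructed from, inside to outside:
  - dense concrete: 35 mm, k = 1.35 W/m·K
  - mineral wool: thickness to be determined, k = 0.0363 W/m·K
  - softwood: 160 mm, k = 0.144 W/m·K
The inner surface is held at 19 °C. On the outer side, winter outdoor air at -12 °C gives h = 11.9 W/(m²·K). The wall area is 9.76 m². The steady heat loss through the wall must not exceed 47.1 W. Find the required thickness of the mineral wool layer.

L ≈ 189 mm

Model the wall as resistances in series:
R_dense concrete = L/(kA) = 0.035/(1.35×9.76) = 0.002656 K/W
R_softwood = L/(kA) = 0.16/(0.144×9.76) = 0.1138 K/W
R_outer film = 1/(h_o·A) = 1/(11.9×9.76) = 0.00861 K/W
Sum of the known resistances R_other = 0.1251 K/W
Required total resistance R_tot = ΔT/Q_allow = 31/47.1 = 0.6582 K/W
R_mineral wool = R_tot − R_other = 0.5331 K/W
L = R·k·A = 0.5331×0.0363×9.76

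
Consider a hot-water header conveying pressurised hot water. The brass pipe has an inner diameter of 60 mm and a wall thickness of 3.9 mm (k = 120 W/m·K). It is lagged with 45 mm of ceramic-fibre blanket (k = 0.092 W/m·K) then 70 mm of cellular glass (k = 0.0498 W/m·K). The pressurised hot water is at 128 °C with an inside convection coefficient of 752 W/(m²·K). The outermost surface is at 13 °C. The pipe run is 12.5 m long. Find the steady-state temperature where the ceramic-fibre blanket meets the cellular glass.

Per-layer cylindrical resistances, series-summed:
R_inner film = 1/(h_i·2πr₁L) = 1/(752×2π×0.03×12.5) = 5.644×10^-4 K/W
R_brass pipe wall = ln(33.9/30)/(2π×120×12.5) = 1.297×10^-5 K/W
R_ceramic-fibre blanket = ln(78.9/33.9)/(2π×0.092×12.5) = 0.1169 K/W
R_cellular glass = ln(148.9/78.9)/(2π×0.0498×12.5) = 0.1624 K/W
R_total = 0.2799 K/W
Q = ΔT/R_total = 115/0.2799
Q = 411 W
T_interface = T_inner − Q·ΣR(inner→interface) = 128 − 411×0.1175

T ≈ 79.7 °C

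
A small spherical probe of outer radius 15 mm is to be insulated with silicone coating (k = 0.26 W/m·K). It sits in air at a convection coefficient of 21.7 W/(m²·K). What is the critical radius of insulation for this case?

For a sphere r_cr = 2k/h = 2×0.26/21.7
r_cr = 24 mm; since the bare radius (15 mm) is below r_cr, adding a thin layer of insulation will *increase* heat loss.

r_cr ≈ 24 mm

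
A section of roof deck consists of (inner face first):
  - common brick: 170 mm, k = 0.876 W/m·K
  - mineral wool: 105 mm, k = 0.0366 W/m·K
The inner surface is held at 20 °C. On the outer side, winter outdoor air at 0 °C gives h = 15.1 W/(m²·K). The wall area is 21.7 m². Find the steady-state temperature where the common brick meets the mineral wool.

T ≈ 18.8 °C

Series thermal resistances:
R_common brick = L/(kA) = 0.17/(0.876×21.7) = 0.008943 K/W
R_mineral wool = L/(kA) = 0.105/(0.0366×21.7) = 0.1322 K/W
R_outer film = 1/(h_o·A) = 1/(15.1×21.7) = 0.003052 K/W
R_total = 0.1442 K/W;  Q = ΔT/R_total = 20/0.1442 = 138.7 W
T_interface = T_inner − Q·ΣR(inner→interface) = 20 − 139×0.008943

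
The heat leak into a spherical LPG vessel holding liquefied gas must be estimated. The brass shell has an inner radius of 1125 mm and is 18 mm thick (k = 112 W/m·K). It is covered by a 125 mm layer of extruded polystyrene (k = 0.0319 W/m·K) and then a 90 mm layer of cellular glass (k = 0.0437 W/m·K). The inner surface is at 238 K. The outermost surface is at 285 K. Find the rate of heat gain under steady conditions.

Q ≈ 151 W

For a spherical shell R = (1/r₁ − 1/r₂)/(4πk); film R = 1/(h·4πr²). In series:
R_brass shell = (1/1.125 − 1/1.143)/(4π×112) = 9.946×10^-6 K/W
R_extruded polystyrene = (1/1.143 − 1/1.268)/(4π×0.0319) = 0.2152 K/W
R_cellular glass = (1/1.268 − 1/1.358)/(4π×0.0437) = 0.09518 K/W
R_total = 0.3103 K/W
Q = ΔT/R_total = 47/0.3103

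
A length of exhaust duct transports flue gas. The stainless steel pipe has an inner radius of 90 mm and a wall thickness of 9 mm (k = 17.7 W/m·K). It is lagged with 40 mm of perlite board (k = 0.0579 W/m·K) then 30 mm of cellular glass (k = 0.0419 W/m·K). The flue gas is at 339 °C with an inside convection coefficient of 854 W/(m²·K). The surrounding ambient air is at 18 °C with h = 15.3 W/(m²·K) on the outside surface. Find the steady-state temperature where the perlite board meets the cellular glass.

T ≈ 166 °C

Cylindrical conduction, so R = ln(r₂/r₁)/(2πkL) per layer, in series:
R_inner film = 1/(h_i·2πr₁L) = 1/(854×2π×0.09×1) = 0.002071 K/W
R_stainless steel pipe wall = ln(99/90)/(2π×17.7×1) = 8.57×10^-4 K/W
R_perlite board = ln(139/99)/(2π×0.0579×1) = 0.9328 K/W
R_cellular glass = ln(169/139)/(2π×0.0419×1) = 0.7423 K/W
R_outer film = 1/(h_o·2πr_oL) = 1/(15.3×2π×0.169×1) = 0.06155 K/W
R_total = 1.74 K/W
Q = ΔT/R_total = 321/1.74
Q = 185 W/m
T_interface = T_inner − Q·ΣR(inner→interface) = 339 − 185×0.9357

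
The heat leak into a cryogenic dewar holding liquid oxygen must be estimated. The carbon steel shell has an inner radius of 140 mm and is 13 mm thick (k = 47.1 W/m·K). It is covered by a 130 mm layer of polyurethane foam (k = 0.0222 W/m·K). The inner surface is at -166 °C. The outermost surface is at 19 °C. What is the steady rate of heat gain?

For a spherical shell R = (1/r₁ − 1/r₂)/(4πk); film R = 1/(h·4πr²). In series:
R_carbon steel shell = (1/0.14 − 1/0.153)/(4π×47.1) = 0.001025 K/W
R_polyurethane foam = (1/0.153 − 1/0.283)/(4π×0.0222) = 10.76 K/W
R_total = 10.76 K/W
Q = ΔT/R_total = 185/10.76

Q ≈ 17.2 W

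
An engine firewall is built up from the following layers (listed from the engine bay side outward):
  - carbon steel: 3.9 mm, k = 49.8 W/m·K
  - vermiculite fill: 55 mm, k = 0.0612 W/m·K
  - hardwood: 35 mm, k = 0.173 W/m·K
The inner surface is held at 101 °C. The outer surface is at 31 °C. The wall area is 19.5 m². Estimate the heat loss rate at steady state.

Series thermal resistances:
R_carbon steel = L/(kA) = 0.0039/(49.8×19.5) = 4.016×10^-6 K/W
R_vermiculite fill = L/(kA) = 0.055/(0.0612×19.5) = 0.04609 K/W
R_hardwood = L/(kA) = 0.035/(0.173×19.5) = 0.01037 K/W
R_total = 0.05647 K/W
Q = ΔT / R_total = 70 / 0.05647

Q ≈ 1240 W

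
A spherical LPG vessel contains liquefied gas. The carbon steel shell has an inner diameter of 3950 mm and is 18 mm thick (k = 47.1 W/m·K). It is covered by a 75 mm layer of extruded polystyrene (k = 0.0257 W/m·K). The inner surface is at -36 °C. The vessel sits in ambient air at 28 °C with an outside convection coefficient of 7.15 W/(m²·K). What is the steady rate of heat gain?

Q ≈ 1090 W

Radial (spherical) resistances in series:
R_carbon steel shell = (1/1.975 − 1/1.993)/(4π×47.1) = 7.726×10^-6 K/W
R_extruded polystyrene = (1/1.993 − 1/2.068)/(4π×0.0257) = 0.05635 K/W
R_outer film = 1/(h·4πr_o²) = 1/(7.15×4π×2.068²) = 0.002602 K/W
R_total = 0.05896 K/W
Q = ΔT/R_total = 64/0.05896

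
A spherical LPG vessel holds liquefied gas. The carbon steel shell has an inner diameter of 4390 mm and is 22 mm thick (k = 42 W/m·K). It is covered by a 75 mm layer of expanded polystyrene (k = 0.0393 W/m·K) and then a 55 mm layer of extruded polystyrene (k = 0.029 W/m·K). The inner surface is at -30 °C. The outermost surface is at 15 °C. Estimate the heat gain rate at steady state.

Q ≈ 777 W

For a spherical shell R = (1/r₁ − 1/r₂)/(4πk); film R = 1/(h·4πr²). In series:
R_carbon steel shell = (1/2.195 − 1/2.217)/(4π×42) = 8.566×10^-6 K/W
R_expanded polystyrene = (1/2.217 − 1/2.292)/(4π×0.0393) = 0.02989 K/W
R_extruded polystyrene = (1/2.292 − 1/2.347)/(4π×0.029) = 0.02806 K/W
R_total = 0.05795 K/W
Q = ΔT/R_total = 45/0.05795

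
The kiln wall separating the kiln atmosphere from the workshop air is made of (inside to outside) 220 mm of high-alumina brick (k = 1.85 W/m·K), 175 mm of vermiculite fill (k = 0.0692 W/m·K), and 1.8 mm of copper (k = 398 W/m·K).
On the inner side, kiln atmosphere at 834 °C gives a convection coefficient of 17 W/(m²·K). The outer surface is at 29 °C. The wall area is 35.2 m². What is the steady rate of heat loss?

Q ≈ 10500 W

Treating each layer as a thermal resistance in series:
R_inner film = 1/(h_i·A) = 1/(17×35.2) = 0.001671 K/W
R_high-alumina brick = L/(kA) = 0.22/(1.85×35.2) = 0.003378 K/W
R_vermiculite fill = L/(kA) = 0.175/(0.0692×35.2) = 0.07184 K/W
R_copper = L/(kA) = 0.0018/(398×35.2) = 1.285×10^-7 K/W
R_total = 0.07689 K/W
Q = ΔT / R_total = 805 / 0.07689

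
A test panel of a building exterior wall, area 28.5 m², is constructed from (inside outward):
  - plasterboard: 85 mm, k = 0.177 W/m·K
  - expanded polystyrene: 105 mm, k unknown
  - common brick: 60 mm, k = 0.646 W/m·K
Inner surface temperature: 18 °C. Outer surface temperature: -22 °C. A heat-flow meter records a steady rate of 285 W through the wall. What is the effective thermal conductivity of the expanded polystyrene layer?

Model the wall as resistances in series:
R_plasterboard = L/(kA) = 0.085/(0.177×28.5) = 0.01685 K/W
R_common brick = L/(kA) = 0.06/(0.646×28.5) = 0.003259 K/W
Sum of known resistances R_other = 0.02011 K/W
Total R = ΔT/Q = 40/285 = 0.1404 K/W
R_expanded polystyrene = R_total − R_other = 0.1202 K/W
k = L/(R·A) = 0.105/(0.1202×28.5)

k ≈ 0.0306 W/(m·K)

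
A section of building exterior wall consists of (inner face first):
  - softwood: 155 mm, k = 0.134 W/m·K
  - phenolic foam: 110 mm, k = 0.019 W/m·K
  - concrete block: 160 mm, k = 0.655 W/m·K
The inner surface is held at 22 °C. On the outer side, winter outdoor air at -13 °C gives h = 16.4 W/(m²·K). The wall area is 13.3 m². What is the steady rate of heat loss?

Q ≈ 64.2 W

Treating each layer as a thermal resistance in series:
R_softwood = L/(kA) = 0.155/(0.134×13.3) = 0.08697 K/W
R_phenolic foam = L/(kA) = 0.11/(0.019×13.3) = 0.4353 K/W
R_concrete block = L/(kA) = 0.16/(0.655×13.3) = 0.01837 K/W
R_outer film = 1/(h_o·A) = 1/(16.4×13.3) = 0.004585 K/W
R_total = 0.5452 K/W
Q = ΔT / R_total = 35 / 0.5452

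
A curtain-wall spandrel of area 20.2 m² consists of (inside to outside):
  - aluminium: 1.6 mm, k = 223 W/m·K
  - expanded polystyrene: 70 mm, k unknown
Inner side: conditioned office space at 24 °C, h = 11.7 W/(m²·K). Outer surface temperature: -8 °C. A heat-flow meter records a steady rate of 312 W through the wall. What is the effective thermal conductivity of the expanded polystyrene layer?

k ≈ 0.0352 W/(m·K)

Thermal resistances in series:
R_inner film = 1/(h_i·A) = 1/(11.7×20.2) = 0.004231 K/W
R_aluminium = L/(kA) = 0.0016/(223×20.2) = 3.552×10^-7 K/W
Sum of known resistances R_other = 0.004232 K/W
Total R = ΔT/Q = 32/312 = 0.1026 K/W
R_expanded polystyrene = R_total − R_other = 0.09833 K/W
k = L/(R·A) = 0.07/(0.09833×20.2)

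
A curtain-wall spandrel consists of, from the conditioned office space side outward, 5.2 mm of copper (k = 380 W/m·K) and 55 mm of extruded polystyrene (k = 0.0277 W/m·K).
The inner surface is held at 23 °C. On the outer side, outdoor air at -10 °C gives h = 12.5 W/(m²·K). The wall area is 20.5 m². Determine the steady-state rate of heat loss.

Q ≈ 328 W

Series thermal resistances:
R_copper = L/(kA) = 0.0052/(380×20.5) = 6.675×10^-7 K/W
R_extruded polystyrene = L/(kA) = 0.055/(0.0277×20.5) = 0.09686 K/W
R_outer film = 1/(h_o·A) = 1/(12.5×20.5) = 0.003902 K/W
R_total = 0.1008 K/W
Q = ΔT / R_total = 33 / 0.1008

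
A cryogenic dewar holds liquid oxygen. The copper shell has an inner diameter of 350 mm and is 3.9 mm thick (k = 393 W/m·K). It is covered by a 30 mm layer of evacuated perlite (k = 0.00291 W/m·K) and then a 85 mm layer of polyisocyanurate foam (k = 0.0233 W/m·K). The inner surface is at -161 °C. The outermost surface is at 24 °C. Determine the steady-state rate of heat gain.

Spherical conduction: R = (1/r_in − 1/r_out)/(4πk) per layer; series-sum.
R_copper shell = (1/0.175 − 1/0.1789)/(4π×393) = 2.522×10^-5 K/W
R_evacuated perlite = (1/0.1789 − 1/0.2089)/(4π×0.00291) = 21.95 K/W
R_polyisocyanurate foam = (1/0.2089 − 1/0.2939)/(4π×0.0233) = 4.728 K/W
R_total = 26.68 K/W
Q = ΔT/R_total = 185/26.68

Q ≈ 6.93 W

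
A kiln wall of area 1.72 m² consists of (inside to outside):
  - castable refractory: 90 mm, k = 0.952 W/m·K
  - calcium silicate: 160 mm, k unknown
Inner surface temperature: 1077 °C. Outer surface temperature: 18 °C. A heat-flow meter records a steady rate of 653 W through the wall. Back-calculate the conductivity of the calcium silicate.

k ≈ 0.0594 W/(m·K)

Model the wall as resistances in series:
R_castable refractory = L/(kA) = 0.09/(0.952×1.72) = 0.05496 K/W
Sum of known resistances R_other = 0.05496 K/W
Total R = ΔT/Q = 1059/653 = 1.622 K/W
R_calcium silicate = R_total − R_other = 1.567 K/W
k = L/(R·A) = 0.16/(1.567×1.72)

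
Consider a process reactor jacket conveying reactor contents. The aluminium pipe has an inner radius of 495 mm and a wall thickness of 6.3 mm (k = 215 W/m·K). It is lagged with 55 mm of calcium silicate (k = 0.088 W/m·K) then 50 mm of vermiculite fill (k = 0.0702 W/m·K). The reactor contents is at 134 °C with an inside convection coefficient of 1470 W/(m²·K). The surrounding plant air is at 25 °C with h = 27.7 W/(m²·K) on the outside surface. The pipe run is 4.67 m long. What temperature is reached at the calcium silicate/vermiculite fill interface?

T ≈ 81.7 °C

Treating each annulus and film as a series resistance:
R_inner film = 1/(h_i·2πr₁L) = 1/(1470×2π×0.495×4.67) = 4.684×10^-5 K/W
R_aluminium pipe wall = ln(501.3/495)/(2π×215×4.67) = 2.005×10^-6 K/W
R_calcium silicate = ln(556.3/501.3)/(2π×0.088×4.67) = 0.04032 K/W
R_vermiculite fill = ln(606.3/556.3)/(2π×0.0702×4.67) = 0.04178 K/W
R_outer film = 1/(h_o·2πr_oL) = 1/(27.7×2π×0.6063×4.67) = 0.002029 K/W
R_total = 0.08418 K/W
Q = ΔT/R_total = 109/0.08418
Q = 1290 W
T_interface = T_inner − Q·ΣR(inner→interface) = 134 − 1290×0.04037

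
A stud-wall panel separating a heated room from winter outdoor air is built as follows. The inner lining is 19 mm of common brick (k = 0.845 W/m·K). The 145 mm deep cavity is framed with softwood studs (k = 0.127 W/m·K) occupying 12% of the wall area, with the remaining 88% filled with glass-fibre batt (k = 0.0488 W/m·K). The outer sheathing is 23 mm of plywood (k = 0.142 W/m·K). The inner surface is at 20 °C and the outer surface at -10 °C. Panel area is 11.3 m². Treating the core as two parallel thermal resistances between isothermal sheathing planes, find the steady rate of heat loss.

Q ≈ 127 W

Sheathing layers in series; stud and cavity paths in parallel between them.
R_inner = 0.019/(0.845×11.3) = 0.00199 K/W
R_stud  = 0.145/(0.127×0.12×11.3) = 0.842 K/W
R_cav   = 0.145/(0.0488×0.88×11.3) = 0.2988 K/W
1/R_core = 1/R_stud + 1/R_cav → R_core = 0.2205 K/W
R_outer = 0.023/(0.142×11.3) = 0.01433 K/W
R_total = 0.2369 K/W
Q = ΔT/R_total = 30/0.2369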